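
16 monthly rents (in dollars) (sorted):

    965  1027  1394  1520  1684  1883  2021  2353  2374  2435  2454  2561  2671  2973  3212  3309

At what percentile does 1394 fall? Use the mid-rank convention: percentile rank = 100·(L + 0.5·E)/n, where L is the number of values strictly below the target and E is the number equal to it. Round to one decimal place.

15.6

Count below 1394: L = 2; count equal: E = 1; n = 16.
Percentile rank = 100·(2 + 0.5·1)/16 = 100·2.5/16 = 15.62.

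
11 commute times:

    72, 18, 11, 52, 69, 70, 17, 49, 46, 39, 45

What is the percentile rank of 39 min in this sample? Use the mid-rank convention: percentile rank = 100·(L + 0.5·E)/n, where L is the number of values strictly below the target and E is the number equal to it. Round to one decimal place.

Sorted: 11, 17, 18, 39, 45, 46, 49, 52, 69, 70, 72.
Count below 39: L = 3; count equal: E = 1; n = 11.
Percentile rank = 100·(3 + 0.5·1)/11 = 100·3.5/11 = 31.82.

31.8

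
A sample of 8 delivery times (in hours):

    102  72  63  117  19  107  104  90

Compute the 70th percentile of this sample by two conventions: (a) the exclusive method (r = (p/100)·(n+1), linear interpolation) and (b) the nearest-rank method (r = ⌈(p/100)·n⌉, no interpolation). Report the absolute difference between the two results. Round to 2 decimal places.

0.90

Sorted: 19, 63, 72, 90, 102, 104, 107, 117.
n = 8.
(a) r = 6.3; between ranks 6 (104) and 7 (107): 104.9.
(b) the nearest-rank method: rank 6 → 104.
|104.9 − 104| = 0.9.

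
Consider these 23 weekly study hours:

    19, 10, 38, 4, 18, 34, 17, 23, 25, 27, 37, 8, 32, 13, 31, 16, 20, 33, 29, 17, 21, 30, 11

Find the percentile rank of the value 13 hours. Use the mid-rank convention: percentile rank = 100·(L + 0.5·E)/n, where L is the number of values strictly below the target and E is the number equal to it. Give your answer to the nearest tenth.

Sorted: 4, 8, 10, 11, 13, 16, 17, 17, 18, 19, 20, 21, 23, 25, 27, 29, 30, 31, 32, 33, 34, 37, 38.
Count below 13: L = 4; count equal: E = 1; n = 23.
Percentile rank = 100·(4 + 0.5·1)/23 = 100·4.5/23 = 19.57.

19.6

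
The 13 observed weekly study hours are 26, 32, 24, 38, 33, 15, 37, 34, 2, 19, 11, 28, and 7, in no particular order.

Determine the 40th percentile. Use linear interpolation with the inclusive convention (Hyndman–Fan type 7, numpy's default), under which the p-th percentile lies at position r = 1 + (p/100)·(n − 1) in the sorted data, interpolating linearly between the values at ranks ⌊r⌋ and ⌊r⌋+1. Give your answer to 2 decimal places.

Sorted: 2, 7, 11, 15, 19, 24, 26, 28, 32, 33, 34, 37, 38.
n = 13.
r = 1 + (40/100)·(13 − 1) = 1 + 4.8 = 5.8.
Rank 5 is 19 and rank 6 is 24.
Interpolate: 19 + 0.8·(24 − 19) = 19 + 0.8·5 = 23.

23.00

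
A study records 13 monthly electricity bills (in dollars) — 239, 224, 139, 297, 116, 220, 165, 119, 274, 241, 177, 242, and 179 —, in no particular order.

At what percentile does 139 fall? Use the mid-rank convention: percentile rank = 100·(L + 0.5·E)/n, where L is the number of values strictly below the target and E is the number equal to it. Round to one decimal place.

19.2

Sorted: 116, 119, 139, 165, 177, 179, 220, 224, 239, 241, 242, 274, 297.
Count below 139: L = 2; count equal: E = 1; n = 13.
Percentile rank = 100·(2 + 0.5·1)/13 = 100·2.5/13 = 19.23.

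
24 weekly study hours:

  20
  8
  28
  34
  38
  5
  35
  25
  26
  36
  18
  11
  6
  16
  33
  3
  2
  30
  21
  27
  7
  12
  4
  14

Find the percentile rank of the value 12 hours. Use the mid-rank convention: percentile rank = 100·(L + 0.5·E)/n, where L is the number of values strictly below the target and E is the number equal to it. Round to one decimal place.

35.4

Sorted: 2, 3, 4, 5, 6, 7, 8, 11, 12, 14, 16, 18, 20, 21, 25, 26, 27, 28, 30, 33, 34, 35, 36, 38.
Count below 12: L = 8; count equal: E = 1; n = 24.
Percentile rank = 100·(8 + 0.5·1)/24 = 100·8.5/24 = 35.42.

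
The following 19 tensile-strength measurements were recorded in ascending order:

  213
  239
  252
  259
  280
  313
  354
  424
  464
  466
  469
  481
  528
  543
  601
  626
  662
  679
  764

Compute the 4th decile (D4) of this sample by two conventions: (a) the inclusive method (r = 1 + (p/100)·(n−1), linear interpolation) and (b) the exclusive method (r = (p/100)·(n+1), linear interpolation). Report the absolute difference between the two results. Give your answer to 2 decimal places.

n = 19.
(a) r = 8.2; between ranks 8 (424) and 9 (464): 432.
(b) r = 8 → value at rank 8 = 424.
|432 − 424| = 8.

8.00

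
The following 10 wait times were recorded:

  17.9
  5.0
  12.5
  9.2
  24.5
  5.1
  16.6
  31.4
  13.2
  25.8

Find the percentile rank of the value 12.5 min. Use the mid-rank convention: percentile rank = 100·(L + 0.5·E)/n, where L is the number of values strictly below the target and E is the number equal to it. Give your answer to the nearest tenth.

35.0

Sorted: 5.0, 5.1, 9.2, 12.5, 13.2, 16.6, 17.9, 24.5, 25.8, 31.4.
Count below 12.5: L = 3; count equal: E = 1; n = 10.
Percentile rank = 100·(3 + 0.5·1)/10 = 100·3.5/10 = 35.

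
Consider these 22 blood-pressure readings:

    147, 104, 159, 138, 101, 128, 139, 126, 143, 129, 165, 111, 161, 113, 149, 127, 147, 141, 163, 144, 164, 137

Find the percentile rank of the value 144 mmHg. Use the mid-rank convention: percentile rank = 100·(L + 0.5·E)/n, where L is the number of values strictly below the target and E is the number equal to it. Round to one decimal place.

Sorted: 101, 104, 111, 113, 126, 127, 128, 129, 137, 138, 139, 141, 143, 144, 147, 147, 149, 159, 161, 163, 164, 165.
Count below 144: L = 13; count equal: E = 1; n = 22.
Percentile rank = 100·(13 + 0.5·1)/22 = 100·13.5/22 = 61.36.

61.4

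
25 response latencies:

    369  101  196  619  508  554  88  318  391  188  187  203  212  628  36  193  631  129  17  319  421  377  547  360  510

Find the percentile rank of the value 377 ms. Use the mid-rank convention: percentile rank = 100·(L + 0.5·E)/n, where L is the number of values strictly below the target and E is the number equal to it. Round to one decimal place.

62.0

Sorted: 17, 36, 88, 101, 129, 187, 188, 193, 196, 203, 212, 318, 319, 360, 369, 377, 391, 421, 508, 510, 547, 554, 619, 628, 631.
Count below 377: L = 15; count equal: E = 1; n = 25.
Percentile rank = 100·(15 + 0.5·1)/25 = 100·15.5/25 = 62.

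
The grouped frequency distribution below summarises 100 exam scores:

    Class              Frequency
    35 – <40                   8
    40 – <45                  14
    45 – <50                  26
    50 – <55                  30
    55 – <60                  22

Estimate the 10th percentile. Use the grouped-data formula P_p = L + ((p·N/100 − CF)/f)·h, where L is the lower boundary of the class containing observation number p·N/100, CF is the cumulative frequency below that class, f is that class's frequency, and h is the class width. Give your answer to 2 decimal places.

40.71

N = 100; target position k = 10/100 · 100 = 10.
Cumulative frequencies: 8, 22, 48, 78, 100.
Observation 10 falls in the class 40 – <45.
L = 40, CF = 8, f = 14, h = 5.
P10 = 40 + ((10 − 8)/14)·5 = 40 + 0.714286 = 40.7143.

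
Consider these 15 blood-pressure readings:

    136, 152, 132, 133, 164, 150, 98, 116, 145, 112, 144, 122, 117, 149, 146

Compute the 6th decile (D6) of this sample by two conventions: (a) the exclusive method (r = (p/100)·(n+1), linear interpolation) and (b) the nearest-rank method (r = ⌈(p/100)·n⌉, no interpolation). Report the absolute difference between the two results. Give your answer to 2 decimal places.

0.60

Sorted: 98, 112, 116, 117, 122, 132, 133, 136, 144, 145, 146, 149, 150, 152, 164.
n = 15.
(a) r = 9.6; between ranks 9 (144) and 10 (145): 144.6.
(b) the nearest-rank method: rank 9 → 144.
|144.6 − 144| = 0.6.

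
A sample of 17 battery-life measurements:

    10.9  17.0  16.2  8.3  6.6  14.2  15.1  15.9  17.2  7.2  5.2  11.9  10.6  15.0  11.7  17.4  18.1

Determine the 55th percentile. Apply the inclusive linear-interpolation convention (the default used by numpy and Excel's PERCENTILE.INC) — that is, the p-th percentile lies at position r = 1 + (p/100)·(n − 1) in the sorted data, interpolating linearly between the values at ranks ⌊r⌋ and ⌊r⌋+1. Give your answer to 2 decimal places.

14.84

Sorted: 5.2, 6.6, 7.2, 8.3, 10.6, 10.9, 11.7, 11.9, 14.2, 15.0, 15.1, 15.9, 16.2, 17.0, 17.2, 17.4, 18.1.
n = 17.
r = 1 + (55/100)·(17 − 1) = 1 + 8.8 = 9.8.
Rank 9 is 14.2 and rank 10 is 15.0.
Interpolate: 14.2 + 0.8·(15.0 − 14.2) = 14.2 + 0.8·0.8 = 14.84.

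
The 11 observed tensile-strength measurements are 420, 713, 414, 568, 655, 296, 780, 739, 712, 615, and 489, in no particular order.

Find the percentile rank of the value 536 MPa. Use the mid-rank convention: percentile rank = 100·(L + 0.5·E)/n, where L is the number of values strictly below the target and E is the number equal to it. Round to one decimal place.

36.4

Sorted: 296, 414, 420, 489, 568, 615, 655, 712, 713, 739, 780.
Count below 536: L = 4; count equal: E = 0; n = 11.
Percentile rank = 100·(4 + 0.5·0)/11 = 100·4/11 = 36.36.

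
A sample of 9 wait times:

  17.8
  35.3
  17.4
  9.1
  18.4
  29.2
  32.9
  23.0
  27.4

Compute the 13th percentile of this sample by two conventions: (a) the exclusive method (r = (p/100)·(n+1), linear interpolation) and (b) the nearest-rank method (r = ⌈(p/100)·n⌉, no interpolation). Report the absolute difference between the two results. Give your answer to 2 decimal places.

Sorted: 9.1, 17.4, 17.8, 18.4, 23.0, 27.4, 29.2, 32.9, 35.3.
n = 9.
(a) r = 1.3; between ranks 1 (9.1) and 2 (17.4): 11.59.
(b) the nearest-rank method: rank 2 → 17.4.
|11.59 − 17.4| = 5.81.

5.81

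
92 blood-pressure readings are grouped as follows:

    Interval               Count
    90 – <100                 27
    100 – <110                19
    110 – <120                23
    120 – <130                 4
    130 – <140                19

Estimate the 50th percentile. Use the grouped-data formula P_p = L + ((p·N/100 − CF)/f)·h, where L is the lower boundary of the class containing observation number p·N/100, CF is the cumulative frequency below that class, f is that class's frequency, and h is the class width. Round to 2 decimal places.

N = 92; target position k = 50/100 · 92 = 46.
Cumulative frequencies: 27, 46, 69, 73, 92.
Observation 46 falls in the class 100 – <110.
L = 100, CF = 27, f = 19, h = 10.
P50 = 100 + ((46 − 27)/19)·10 = 100 + 10 = 110.

110.00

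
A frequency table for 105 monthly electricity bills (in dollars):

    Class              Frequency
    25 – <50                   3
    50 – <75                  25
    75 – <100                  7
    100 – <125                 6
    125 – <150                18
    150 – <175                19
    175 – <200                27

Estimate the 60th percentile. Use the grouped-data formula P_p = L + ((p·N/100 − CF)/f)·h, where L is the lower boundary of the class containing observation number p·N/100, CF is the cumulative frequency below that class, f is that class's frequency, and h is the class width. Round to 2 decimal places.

155.26

N = 105; target position k = 60/100 · 105 = 63.
Cumulative frequencies: 3, 28, 35, 41, 59, 78, 105.
Observation 63 falls in the class 150 – <175.
L = 150, CF = 59, f = 19, h = 25.
P60 = 150 + ((63 − 59)/19)·25 = 150 + 5.26316 = 155.263.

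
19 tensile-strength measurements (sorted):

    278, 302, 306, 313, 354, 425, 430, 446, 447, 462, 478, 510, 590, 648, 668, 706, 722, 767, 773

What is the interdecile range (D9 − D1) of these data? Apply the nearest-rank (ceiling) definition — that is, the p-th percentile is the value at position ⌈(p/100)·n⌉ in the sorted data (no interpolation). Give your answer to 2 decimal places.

465.00

n = 19.
P10: rank ⌈10/100·19⌉ = 2 → 302.
P90: rank ⌈90/100·19⌉ = 18 → 767.
Difference: 767 − 302 = 465.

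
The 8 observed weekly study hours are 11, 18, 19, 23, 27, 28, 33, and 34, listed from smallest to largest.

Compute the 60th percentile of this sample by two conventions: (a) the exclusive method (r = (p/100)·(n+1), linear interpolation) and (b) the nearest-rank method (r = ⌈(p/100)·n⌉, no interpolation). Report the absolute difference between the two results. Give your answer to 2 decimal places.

0.40

n = 8.
(a) r = 5.4; between ranks 5 (27) and 6 (28): 27.4.
(b) the nearest-rank method: rank 5 → 27.
|27.4 − 27| = 0.4.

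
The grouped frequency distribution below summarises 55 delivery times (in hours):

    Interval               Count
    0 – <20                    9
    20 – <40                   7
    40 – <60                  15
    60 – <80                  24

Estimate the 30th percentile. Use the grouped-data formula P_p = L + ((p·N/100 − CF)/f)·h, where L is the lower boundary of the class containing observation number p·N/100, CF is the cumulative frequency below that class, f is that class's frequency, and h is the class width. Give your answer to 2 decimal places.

N = 55; target position k = 30/100 · 55 = 16.5.
Cumulative frequencies: 9, 16, 31, 55.
Observation 16.5 falls in the class 40 – <60.
L = 40, CF = 16, f = 15, h = 20.
P30 = 40 + ((16.5 − 16)/15)·20 = 40 + 0.666667 = 40.6667.

40.67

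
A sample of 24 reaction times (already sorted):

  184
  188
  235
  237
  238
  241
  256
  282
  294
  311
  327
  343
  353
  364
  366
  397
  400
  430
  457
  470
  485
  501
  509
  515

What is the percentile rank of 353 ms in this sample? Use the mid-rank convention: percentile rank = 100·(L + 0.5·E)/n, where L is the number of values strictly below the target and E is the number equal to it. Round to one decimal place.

52.1

Count below 353: L = 12; count equal: E = 1; n = 24.
Percentile rank = 100·(12 + 0.5·1)/24 = 100·12.5/24 = 52.08.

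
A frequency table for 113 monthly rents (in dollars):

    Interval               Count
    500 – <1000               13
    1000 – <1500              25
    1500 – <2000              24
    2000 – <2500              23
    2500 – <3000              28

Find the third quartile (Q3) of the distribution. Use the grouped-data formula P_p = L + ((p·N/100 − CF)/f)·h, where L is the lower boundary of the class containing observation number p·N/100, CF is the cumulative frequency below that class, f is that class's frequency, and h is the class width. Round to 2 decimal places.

N = 113; target position k = 75/100 · 113 = 84.75.
Cumulative frequencies: 13, 38, 62, 85, 113.
Observation 84.75 falls in the class 2000 – <2500.
L = 2000, CF = 62, f = 23, h = 500.
P75 = 2000 + ((84.75 − 62)/23)·500 = 2000 + 494.565 = 2494.57.

2494.57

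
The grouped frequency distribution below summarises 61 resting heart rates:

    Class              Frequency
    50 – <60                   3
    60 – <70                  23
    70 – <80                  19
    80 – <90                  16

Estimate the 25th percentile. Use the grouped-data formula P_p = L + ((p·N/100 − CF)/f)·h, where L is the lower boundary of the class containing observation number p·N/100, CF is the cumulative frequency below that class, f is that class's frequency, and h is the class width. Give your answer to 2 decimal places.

N = 61; target position k = 25/100 · 61 = 15.25.
Cumulative frequencies: 3, 26, 45, 61.
Observation 15.25 falls in the class 60 – <70.
L = 60, CF = 3, f = 23, h = 10.
P25 = 60 + ((15.25 − 3)/23)·10 = 60 + 5.32609 = 65.3261.

65.33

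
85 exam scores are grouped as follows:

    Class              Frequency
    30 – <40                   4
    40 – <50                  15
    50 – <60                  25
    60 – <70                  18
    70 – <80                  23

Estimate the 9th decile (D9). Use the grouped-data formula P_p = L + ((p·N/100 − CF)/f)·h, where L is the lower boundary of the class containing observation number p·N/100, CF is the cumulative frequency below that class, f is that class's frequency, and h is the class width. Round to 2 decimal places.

76.30

N = 85; target position k = 90/100 · 85 = 76.5.
Cumulative frequencies: 4, 19, 44, 62, 85.
Observation 76.5 falls in the class 70 – <80.
L = 70, CF = 62, f = 23, h = 10.
P90 = 70 + ((76.5 − 62)/23)·10 = 70 + 6.30435 = 76.3043.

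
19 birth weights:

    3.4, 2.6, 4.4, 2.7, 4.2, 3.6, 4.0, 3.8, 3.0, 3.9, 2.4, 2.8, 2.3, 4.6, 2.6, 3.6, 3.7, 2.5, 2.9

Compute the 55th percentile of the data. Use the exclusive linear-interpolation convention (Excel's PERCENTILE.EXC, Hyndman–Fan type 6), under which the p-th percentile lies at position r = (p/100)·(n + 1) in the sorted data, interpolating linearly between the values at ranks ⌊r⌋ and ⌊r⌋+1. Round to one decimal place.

3.6

Sorted: 2.3, 2.4, 2.5, 2.6, 2.6, 2.7, 2.8, 2.9, 3.0, 3.4, 3.6, 3.6, 3.7, 3.8, 3.9, 4.0, 4.2, 4.4, 4.6.
n = 19.
r = (55/100)·(19 + 1) = 11.
r is an integer, so P55 is the value at rank 11: 3.6.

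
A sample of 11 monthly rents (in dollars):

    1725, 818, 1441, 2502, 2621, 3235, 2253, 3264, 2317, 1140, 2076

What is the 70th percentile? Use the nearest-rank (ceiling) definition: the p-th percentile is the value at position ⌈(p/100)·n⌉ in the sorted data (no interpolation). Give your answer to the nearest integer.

Sorted: 818, 1140, 1441, 1725, 2076, 2253, 2317, 2502, 2621, 3235, 3264.
n = 11.
Position = ⌈70/100 · 11⌉ = ⌈7.7⌉ = 8.
The value at rank 8 is 2502.

2502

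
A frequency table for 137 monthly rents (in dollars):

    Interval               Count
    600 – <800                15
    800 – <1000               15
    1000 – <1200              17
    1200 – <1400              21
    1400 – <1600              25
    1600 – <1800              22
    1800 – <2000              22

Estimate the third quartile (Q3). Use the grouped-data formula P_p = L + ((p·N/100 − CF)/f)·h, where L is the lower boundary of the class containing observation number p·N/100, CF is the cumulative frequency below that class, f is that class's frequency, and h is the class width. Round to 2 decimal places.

N = 137; target position k = 75/100 · 137 = 102.75.
Cumulative frequencies: 15, 30, 47, 68, 93, 115, 137.
Observation 102.75 falls in the class 1600 – <1800.
L = 1600, CF = 93, f = 22, h = 200.
P75 = 1600 + ((102.75 − 93)/22)·200 = 1600 + 88.6364 = 1688.64.

1688.64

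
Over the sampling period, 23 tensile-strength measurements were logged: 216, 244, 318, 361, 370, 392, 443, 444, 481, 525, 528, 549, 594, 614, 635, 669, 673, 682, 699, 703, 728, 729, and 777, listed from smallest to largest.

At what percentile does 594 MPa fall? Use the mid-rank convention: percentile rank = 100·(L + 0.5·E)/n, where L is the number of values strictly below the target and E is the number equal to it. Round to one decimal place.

54.3

Count below 594: L = 12; count equal: E = 1; n = 23.
Percentile rank = 100·(12 + 0.5·1)/23 = 100·12.5/23 = 54.35.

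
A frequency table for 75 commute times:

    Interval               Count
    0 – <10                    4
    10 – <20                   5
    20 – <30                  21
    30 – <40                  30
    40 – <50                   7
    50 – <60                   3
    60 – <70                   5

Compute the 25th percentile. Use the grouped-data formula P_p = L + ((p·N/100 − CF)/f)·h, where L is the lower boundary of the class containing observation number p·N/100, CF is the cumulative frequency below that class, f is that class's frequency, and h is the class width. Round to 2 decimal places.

24.64

N = 75; target position k = 25/100 · 75 = 18.75.
Cumulative frequencies: 4, 9, 30, 60, 67, 70, 75.
Observation 18.75 falls in the class 20 – <30.
L = 20, CF = 9, f = 21, h = 10.
P25 = 20 + ((18.75 − 9)/21)·10 = 20 + 4.64286 = 24.6429.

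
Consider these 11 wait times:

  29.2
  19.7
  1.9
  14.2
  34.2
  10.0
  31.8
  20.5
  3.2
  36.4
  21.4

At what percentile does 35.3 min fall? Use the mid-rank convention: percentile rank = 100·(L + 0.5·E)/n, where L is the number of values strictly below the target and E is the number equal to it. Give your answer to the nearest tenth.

90.9

Sorted: 1.9, 3.2, 10.0, 14.2, 19.7, 20.5, 21.4, 29.2, 31.8, 34.2, 36.4.
Count below 35.3: L = 10; count equal: E = 0; n = 11.
Percentile rank = 100·(10 + 0.5·0)/11 = 100·10/11 = 90.91.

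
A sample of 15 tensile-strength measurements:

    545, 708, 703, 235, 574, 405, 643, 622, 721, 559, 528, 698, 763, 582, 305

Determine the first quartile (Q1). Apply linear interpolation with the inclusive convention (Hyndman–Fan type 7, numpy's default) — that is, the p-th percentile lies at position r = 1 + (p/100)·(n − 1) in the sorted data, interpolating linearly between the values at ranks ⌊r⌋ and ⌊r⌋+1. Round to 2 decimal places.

536.50

Sorted: 235, 305, 405, 528, 545, 559, 574, 582, 622, 643, 698, 703, 708, 721, 763.
n = 15.
r = 1 + (25/100)·(15 − 1) = 1 + 3.5 = 4.5.
Rank 4 is 528 and rank 5 is 545.
Interpolate: 528 + 0.5·(545 − 528) = 528 + 0.5·17 = 536.5.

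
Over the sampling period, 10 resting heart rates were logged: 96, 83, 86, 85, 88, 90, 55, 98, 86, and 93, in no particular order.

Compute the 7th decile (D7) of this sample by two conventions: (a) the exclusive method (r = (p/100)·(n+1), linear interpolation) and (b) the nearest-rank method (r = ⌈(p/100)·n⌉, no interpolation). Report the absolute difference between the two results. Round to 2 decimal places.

2.10

Sorted: 55, 83, 85, 86, 86, 88, 90, 93, 96, 98.
n = 10.
(a) r = 7.7; between ranks 7 (90) and 8 (93): 92.1.
(b) the nearest-rank method: rank 7 → 90.
|92.1 − 90| = 2.1.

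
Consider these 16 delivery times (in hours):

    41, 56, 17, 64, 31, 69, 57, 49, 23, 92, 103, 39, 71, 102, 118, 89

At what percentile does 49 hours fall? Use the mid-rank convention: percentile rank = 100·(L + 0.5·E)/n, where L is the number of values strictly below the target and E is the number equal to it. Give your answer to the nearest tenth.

Sorted: 17, 23, 31, 39, 41, 49, 56, 57, 64, 69, 71, 89, 92, 102, 103, 118.
Count below 49: L = 5; count equal: E = 1; n = 16.
Percentile rank = 100·(5 + 0.5·1)/16 = 100·5.5/16 = 34.38.

34.4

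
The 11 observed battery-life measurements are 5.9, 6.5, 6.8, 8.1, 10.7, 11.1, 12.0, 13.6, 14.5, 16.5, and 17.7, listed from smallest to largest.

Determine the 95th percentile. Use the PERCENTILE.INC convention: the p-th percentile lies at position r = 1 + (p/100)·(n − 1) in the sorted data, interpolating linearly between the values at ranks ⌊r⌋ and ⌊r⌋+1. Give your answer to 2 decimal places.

n = 11.
r = 1 + (95/100)·(11 − 1) = 1 + 9.5 = 10.5.
Rank 10 is 16.5 and rank 11 is 17.7.
Interpolate: 16.5 + 0.5·(17.7 − 16.5) = 16.5 + 0.5·1.2 = 17.1.

17.10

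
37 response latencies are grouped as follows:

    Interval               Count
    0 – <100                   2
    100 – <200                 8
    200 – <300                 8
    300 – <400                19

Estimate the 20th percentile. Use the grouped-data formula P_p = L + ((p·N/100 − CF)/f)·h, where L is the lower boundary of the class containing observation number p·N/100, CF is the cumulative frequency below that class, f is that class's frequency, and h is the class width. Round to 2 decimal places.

167.50

N = 37; target position k = 20/100 · 37 = 7.4.
Cumulative frequencies: 2, 10, 18, 37.
Observation 7.4 falls in the class 100 – <200.
L = 100, CF = 2, f = 8, h = 100.
P20 = 100 + ((7.4 − 2)/8)·100 = 100 + 67.5 = 167.5.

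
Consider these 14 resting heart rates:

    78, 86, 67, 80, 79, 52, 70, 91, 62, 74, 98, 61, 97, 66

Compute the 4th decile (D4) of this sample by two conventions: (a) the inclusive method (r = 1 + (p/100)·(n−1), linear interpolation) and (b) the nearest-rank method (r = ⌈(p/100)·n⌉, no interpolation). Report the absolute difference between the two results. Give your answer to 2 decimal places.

Sorted: 52, 61, 62, 66, 67, 70, 74, 78, 79, 80, 86, 91, 97, 98.
n = 14.
(a) r = 6.2; between ranks 6 (70) and 7 (74): 70.8.
(b) the nearest-rank method: rank 6 → 70.
|70.8 − 70| = 0.8.

0.80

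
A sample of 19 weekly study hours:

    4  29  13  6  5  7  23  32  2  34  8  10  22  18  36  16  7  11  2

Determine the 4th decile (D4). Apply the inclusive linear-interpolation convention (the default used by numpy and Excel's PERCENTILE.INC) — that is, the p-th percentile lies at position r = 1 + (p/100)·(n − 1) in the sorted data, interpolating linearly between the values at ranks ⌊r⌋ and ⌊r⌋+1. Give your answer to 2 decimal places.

Sorted: 2, 2, 4, 5, 6, 7, 7, 8, 10, 11, 13, 16, 18, 22, 23, 29, 32, 34, 36.
n = 19.
r = 1 + (40/100)·(19 − 1) = 1 + 7.2 = 8.2.
Rank 8 is 8 and rank 9 is 10.
Interpolate: 8 + 0.2·(10 − 8) = 8 + 0.2·2 = 8.4.

8.40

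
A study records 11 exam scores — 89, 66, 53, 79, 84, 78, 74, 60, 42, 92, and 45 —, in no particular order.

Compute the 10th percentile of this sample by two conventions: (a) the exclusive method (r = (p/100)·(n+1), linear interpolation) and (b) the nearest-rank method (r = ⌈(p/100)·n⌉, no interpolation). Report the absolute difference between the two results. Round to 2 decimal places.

Sorted: 42, 45, 53, 60, 66, 74, 78, 79, 84, 89, 92.
n = 11.
(a) r = 1.2; between ranks 1 (42) and 2 (45): 42.6.
(b) the nearest-rank method: rank 2 → 45.
|42.6 − 45| = 2.4.

2.40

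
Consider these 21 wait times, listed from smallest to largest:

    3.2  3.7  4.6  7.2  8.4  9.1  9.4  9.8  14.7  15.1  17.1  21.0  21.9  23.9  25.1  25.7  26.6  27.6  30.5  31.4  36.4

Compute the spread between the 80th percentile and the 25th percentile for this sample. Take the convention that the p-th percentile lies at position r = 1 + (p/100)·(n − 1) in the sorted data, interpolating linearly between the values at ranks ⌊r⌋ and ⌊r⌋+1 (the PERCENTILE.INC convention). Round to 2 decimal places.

n = 21.
P25: r = 6 (integer) → 9.1.
P80: r = 17 (integer) → 26.6.
Difference: 26.6 − 9.1 = 17.5.

17.50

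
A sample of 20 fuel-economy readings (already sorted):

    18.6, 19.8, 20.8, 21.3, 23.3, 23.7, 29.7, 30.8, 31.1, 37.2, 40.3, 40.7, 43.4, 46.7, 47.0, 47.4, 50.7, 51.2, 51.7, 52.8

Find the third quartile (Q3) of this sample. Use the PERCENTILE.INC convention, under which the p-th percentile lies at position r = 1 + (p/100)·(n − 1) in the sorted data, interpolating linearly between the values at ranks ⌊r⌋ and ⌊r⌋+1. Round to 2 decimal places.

47.10

n = 20.
r = 1 + (75/100)·(20 − 1) = 1 + 14.25 = 15.25.
Rank 15 is 47.0 and rank 16 is 47.4.
Interpolate: 47.0 + 0.25·(47.4 − 47.0) = 47.0 + 0.25·0.4 = 47.1.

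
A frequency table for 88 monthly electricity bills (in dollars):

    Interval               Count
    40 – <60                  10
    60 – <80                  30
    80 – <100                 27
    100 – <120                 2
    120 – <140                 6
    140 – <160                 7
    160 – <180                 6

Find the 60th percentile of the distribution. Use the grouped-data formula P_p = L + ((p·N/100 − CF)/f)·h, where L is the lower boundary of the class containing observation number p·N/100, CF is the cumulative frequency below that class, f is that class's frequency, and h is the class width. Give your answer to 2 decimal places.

89.48

N = 88; target position k = 60/100 · 88 = 52.8.
Cumulative frequencies: 10, 40, 67, 69, 75, 82, 88.
Observation 52.8 falls in the class 80 – <100.
L = 80, CF = 40, f = 27, h = 20.
P60 = 80 + ((52.8 − 40)/27)·20 = 80 + 9.48148 = 89.4815.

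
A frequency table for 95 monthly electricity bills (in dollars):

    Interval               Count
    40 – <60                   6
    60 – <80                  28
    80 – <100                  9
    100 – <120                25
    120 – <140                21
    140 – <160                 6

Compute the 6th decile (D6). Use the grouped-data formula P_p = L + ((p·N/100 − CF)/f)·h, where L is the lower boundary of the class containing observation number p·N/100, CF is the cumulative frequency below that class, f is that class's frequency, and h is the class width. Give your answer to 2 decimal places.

111.20

N = 95; target position k = 60/100 · 95 = 57.
Cumulative frequencies: 6, 34, 43, 68, 89, 95.
Observation 57 falls in the class 100 – <120.
L = 100, CF = 43, f = 25, h = 20.
P60 = 100 + ((57 − 43)/25)·20 = 100 + 11.2 = 111.2.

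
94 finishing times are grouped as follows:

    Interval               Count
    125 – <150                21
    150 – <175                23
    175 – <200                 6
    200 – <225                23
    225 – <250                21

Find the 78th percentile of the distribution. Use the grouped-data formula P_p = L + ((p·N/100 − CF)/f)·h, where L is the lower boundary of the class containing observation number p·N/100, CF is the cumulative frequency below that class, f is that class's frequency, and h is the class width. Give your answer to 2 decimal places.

225.38

N = 94; target position k = 78/100 · 94 = 73.32.
Cumulative frequencies: 21, 44, 50, 73, 94.
Observation 73.32 falls in the class 225 – <250.
L = 225, CF = 73, f = 21, h = 25.
P78 = 225 + ((73.32 − 73)/21)·25 = 225 + 0.380952 = 225.381.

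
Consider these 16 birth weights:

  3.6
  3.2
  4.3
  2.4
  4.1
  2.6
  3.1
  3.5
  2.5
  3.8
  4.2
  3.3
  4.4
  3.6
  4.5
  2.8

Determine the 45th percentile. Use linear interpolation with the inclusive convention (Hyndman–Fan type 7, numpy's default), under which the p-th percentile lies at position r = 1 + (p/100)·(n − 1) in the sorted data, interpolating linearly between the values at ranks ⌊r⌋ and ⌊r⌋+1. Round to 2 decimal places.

3.45

Sorted: 2.4, 2.5, 2.6, 2.8, 3.1, 3.2, 3.3, 3.5, 3.6, 3.6, 3.8, 4.1, 4.2, 4.3, 4.4, 4.5.
n = 16.
r = 1 + (45/100)·(16 − 1) = 1 + 6.75 = 7.75.
Rank 7 is 3.3 and rank 8 is 3.5.
Interpolate: 3.3 + 0.75·(3.5 − 3.3) = 3.3 + 0.75·0.2 = 3.45.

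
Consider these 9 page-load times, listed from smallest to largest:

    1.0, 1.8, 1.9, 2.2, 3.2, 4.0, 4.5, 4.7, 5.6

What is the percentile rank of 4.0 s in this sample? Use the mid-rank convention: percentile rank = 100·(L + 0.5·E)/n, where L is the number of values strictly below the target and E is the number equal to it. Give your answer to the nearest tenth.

Count below 4.0: L = 5; count equal: E = 1; n = 9.
Percentile rank = 100·(5 + 0.5·1)/9 = 100·5.5/9 = 61.11.

61.1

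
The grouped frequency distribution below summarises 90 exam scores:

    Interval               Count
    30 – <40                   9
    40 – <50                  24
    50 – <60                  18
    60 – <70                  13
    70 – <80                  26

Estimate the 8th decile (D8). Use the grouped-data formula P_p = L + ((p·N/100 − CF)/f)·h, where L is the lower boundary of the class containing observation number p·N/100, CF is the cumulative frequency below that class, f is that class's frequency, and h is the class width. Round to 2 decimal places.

N = 90; target position k = 80/100 · 90 = 72.
Cumulative frequencies: 9, 33, 51, 64, 90.
Observation 72 falls in the class 70 – <80.
L = 70, CF = 64, f = 26, h = 10.
P80 = 70 + ((72 − 64)/26)·10 = 70 + 3.07692 = 73.0769.

73.08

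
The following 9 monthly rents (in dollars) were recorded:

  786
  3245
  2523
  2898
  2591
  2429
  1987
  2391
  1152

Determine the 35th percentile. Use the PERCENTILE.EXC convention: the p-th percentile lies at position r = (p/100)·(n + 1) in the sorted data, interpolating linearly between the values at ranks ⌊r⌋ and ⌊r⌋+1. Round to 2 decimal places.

Sorted: 786, 1152, 1987, 2391, 2429, 2523, 2591, 2898, 3245.
n = 9.
r = (35/100)·(9 + 1) = 3.5.
Rank 3 is 1987 and rank 4 is 2391.
Interpolate: 1987 + 0.5·(2391 − 1987) = 1987 + 0.5·404 = 2189.

2189.00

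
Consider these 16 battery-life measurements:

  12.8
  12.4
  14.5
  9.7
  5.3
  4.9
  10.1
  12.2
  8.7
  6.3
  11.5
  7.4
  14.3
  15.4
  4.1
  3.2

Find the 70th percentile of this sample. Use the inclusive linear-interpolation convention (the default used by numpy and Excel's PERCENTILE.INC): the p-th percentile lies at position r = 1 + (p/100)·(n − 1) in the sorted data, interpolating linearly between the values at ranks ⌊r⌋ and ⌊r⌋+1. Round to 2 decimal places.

12.30

Sorted: 3.2, 4.1, 4.9, 5.3, 6.3, 7.4, 8.7, 9.7, 10.1, 11.5, 12.2, 12.4, 12.8, 14.3, 14.5, 15.4.
n = 16.
r = 1 + (70/100)·(16 − 1) = 1 + 10.5 = 11.5.
Rank 11 is 12.2 and rank 12 is 12.4.
Interpolate: 12.2 + 0.5·(12.4 − 12.2) = 12.2 + 0.5·0.2 = 12.3.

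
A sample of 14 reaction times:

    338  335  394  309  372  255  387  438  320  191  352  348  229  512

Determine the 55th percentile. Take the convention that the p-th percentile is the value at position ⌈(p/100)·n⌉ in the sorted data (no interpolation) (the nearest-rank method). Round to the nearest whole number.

348

Sorted: 191, 229, 255, 309, 320, 335, 338, 348, 352, 372, 387, 394, 438, 512.
n = 14.
Position = ⌈55/100 · 14⌉ = ⌈7.7⌉ = 8.
The value at rank 8 is 348.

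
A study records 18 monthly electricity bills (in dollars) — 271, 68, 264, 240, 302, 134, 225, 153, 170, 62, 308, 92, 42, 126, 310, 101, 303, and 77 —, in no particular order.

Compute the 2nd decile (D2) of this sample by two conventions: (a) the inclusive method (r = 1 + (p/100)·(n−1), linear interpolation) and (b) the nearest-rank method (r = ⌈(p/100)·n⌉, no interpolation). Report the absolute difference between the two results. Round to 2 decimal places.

Sorted: 42, 62, 68, 77, 92, 101, 126, 134, 153, 170, 225, 240, 264, 271, 302, 303, 308, 310.
n = 18.
(a) r = 4.4; between ranks 4 (77) and 5 (92): 83.
(b) the nearest-rank method: rank 4 → 77.
|83 − 77| = 6.

6.00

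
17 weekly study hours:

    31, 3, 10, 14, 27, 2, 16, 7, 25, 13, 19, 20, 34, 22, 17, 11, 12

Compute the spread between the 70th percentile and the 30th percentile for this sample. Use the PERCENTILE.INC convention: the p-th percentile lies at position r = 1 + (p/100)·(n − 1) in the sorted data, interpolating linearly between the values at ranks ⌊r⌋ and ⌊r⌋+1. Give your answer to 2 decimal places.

8.60

Sorted: 2, 3, 7, 10, 11, 12, 13, 14, 16, 17, 19, 20, 22, 25, 27, 31, 34.
n = 17.
P30: r = 5.8; ranks 5–6 are 11, 12; interpolating gives 11.8.
P70: r = 12.2; ranks 12–13 are 20, 22; interpolating gives 20.4.
Difference: 20.4 − 11.8 = 8.6.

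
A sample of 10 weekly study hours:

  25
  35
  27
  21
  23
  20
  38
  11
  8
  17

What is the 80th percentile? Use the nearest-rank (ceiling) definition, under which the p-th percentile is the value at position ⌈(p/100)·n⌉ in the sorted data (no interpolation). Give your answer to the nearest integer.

27

Sorted: 8, 11, 17, 20, 21, 23, 25, 27, 35, 38.
n = 10.
Position = ⌈80/100 · 10⌉ = ⌈8⌉ = 8.
The value at rank 8 is 27.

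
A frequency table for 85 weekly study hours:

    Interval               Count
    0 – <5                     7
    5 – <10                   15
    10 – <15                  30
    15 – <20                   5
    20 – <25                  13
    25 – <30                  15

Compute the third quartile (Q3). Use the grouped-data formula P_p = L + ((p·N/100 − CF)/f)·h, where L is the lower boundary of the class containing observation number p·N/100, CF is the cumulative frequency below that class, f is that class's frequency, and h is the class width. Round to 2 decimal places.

N = 85; target position k = 75/100 · 85 = 63.75.
Cumulative frequencies: 7, 22, 52, 57, 70, 85.
Observation 63.75 falls in the class 20 – <25.
L = 20, CF = 57, f = 13, h = 5.
P75 = 20 + ((63.75 − 57)/13)·5 = 20 + 2.59615 = 22.5962.

22.60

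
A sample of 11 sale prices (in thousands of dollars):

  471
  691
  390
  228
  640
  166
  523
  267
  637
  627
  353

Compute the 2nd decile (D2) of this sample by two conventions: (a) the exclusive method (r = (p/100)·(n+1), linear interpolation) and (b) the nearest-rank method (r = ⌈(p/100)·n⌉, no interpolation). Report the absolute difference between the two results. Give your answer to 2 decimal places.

23.40

Sorted: 166, 228, 267, 353, 390, 471, 523, 627, 637, 640, 691.
n = 11.
(a) r = 2.4; between ranks 2 (228) and 3 (267): 243.6.
(b) the nearest-rank method: rank 3 → 267.
|243.6 − 267| = 23.4.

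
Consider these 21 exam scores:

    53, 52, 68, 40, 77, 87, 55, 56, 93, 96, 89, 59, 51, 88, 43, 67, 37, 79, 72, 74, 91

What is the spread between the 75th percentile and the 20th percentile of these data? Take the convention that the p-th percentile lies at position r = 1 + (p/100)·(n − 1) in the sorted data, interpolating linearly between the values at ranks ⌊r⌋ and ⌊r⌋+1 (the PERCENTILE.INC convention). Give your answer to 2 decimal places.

Sorted: 37, 40, 43, 51, 52, 53, 55, 56, 59, 67, 68, 72, 74, 77, 79, 87, 88, 89, 91, 93, 96.
n = 21.
P20: r = 5 (integer) → 52.
P75: r = 16 (integer) → 87.
Difference: 87 − 52 = 35.

35.00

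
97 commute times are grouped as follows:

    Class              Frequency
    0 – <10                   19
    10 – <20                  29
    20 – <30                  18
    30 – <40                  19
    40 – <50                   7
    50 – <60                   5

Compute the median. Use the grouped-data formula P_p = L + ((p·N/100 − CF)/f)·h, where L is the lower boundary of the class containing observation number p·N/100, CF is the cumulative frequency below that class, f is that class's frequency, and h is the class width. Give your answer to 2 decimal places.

20.28

N = 97; target position k = 50/100 · 97 = 48.5.
Cumulative frequencies: 19, 48, 66, 85, 92, 97.
Observation 48.5 falls in the class 20 – <30.
L = 20, CF = 48, f = 18, h = 10.
P50 = 20 + ((48.5 − 48)/18)·10 = 20 + 0.277778 = 20.2778.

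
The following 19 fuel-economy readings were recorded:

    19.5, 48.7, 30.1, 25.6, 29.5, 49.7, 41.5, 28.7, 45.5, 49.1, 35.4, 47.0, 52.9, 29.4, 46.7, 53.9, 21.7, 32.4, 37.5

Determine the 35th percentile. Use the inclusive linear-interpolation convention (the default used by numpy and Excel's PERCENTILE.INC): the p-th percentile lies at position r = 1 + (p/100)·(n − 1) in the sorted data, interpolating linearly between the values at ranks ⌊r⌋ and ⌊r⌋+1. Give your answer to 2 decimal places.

30.79

Sorted: 19.5, 21.7, 25.6, 28.7, 29.4, 29.5, 30.1, 32.4, 35.4, 37.5, 41.5, 45.5, 46.7, 47.0, 48.7, 49.1, 49.7, 52.9, 53.9.
n = 19.
r = 1 + (35/100)·(19 − 1) = 1 + 6.3 = 7.3.
Rank 7 is 30.1 and rank 8 is 32.4.
Interpolate: 30.1 + 0.3·(32.4 − 30.1) = 30.1 + 0.3·2.3 = 30.79.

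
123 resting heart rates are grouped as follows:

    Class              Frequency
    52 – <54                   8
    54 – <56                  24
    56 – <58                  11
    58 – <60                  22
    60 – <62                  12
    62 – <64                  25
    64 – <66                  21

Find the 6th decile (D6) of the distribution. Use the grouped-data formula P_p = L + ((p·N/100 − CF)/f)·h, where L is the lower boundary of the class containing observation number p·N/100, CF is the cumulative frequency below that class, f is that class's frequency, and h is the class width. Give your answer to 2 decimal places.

N = 123; target position k = 60/100 · 123 = 73.8.
Cumulative frequencies: 8, 32, 43, 65, 77, 102, 123.
Observation 73.8 falls in the class 60 – <62.
L = 60, CF = 65, f = 12, h = 2.
P60 = 60 + ((73.8 − 65)/12)·2 = 60 + 1.46667 = 61.4667.

61.47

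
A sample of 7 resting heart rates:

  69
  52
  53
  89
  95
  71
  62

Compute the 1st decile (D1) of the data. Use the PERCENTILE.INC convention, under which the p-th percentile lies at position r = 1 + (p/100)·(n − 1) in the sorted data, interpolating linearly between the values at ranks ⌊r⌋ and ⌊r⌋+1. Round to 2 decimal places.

Sorted: 52, 53, 62, 69, 71, 89, 95.
n = 7.
r = 1 + (10/100)·(7 − 1) = 1 + 0.6 = 1.6.
Rank 1 is 52 and rank 2 is 53.
Interpolate: 52 + 0.6·(53 − 52) = 52 + 0.6·1 = 52.6.

52.60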